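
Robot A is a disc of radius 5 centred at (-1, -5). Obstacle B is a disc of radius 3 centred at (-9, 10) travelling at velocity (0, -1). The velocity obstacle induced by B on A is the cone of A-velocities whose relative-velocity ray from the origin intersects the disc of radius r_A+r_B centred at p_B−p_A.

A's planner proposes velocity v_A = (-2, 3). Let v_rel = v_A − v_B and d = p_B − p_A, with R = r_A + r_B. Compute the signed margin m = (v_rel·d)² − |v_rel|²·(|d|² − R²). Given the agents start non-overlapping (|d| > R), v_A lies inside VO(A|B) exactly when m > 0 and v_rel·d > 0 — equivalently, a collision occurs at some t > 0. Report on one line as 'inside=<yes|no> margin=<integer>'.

d = (-8, 15),  |d|² = 289;  R = 5+3 = 8,  c = 289−8² = 225
v_rel = (-2, 4),  |v_rel|² = 20;  v_rel·d = (-2)·(-8) + (4)·(15) = 76
20·t² − 152·t + 225 = 0  ⇒  m = 76² − 20·225 = 1276
m = 1276 > 0,  v_rel·d = 76 > 0  ⇒  inside

inside=yes margin=1276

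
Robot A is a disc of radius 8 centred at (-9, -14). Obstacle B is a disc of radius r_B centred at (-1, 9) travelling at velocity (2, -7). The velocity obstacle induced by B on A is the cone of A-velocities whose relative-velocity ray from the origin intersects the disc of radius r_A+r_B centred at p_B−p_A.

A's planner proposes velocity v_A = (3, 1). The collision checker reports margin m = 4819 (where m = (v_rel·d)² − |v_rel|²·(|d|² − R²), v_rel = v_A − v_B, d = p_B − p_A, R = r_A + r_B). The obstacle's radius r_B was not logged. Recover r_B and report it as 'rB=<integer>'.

m = 4819
d = (8, 23);  v_rel = (1, 8),  |v_rel|² = 65
v_rel×d = (1)·(23) − (8)·(8) = -41
since m = R²·65 − (-41)²:  R² = (1681 + 4819) / 65 = 100
R = √100 = 10  ⇒  r_B = 10 − 8 = 2

rB=2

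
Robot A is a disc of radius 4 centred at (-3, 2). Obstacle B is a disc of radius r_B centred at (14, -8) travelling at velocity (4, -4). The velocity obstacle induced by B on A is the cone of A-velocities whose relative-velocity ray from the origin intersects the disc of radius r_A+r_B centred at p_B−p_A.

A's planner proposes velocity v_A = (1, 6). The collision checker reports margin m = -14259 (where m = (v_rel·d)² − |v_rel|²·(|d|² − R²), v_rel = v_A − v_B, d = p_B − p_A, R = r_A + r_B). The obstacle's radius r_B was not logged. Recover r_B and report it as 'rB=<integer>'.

m = -14259
d = (17, -10);  v_rel = (-3, 10),  |v_rel|² = 109
v_rel×d = (-3)·(-10) − (10)·(17) = -140
since m = R²·109 − (-140)²:  R² = (19600 + -14259) / 109 = 49
R = √49 = 7  ⇒  r_B = 7 − 4 = 3

rB=3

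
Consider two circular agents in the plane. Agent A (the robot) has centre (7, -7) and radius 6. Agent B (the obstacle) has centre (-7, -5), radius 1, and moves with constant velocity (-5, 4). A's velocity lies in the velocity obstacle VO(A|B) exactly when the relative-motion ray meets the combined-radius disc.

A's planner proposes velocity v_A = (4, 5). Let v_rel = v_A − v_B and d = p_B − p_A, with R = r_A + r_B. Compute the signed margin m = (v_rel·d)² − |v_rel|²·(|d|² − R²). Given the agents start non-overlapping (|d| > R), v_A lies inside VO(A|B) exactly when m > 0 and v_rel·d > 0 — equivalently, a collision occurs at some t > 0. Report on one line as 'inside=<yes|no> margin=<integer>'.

d = (-14, 2),  |d|² = 200;  R = 6+1 = 7,  c = 200−7² = 151
v_rel = (9, 1),  |v_rel|² = 82;  v_rel·d = (9)·(-14) + (1)·(2) = -124
82·t² + 248·t + 151 = 0  ⇒  m = (-124)² − 82·151 = 2994
m = 2994 > 0,  v_rel·d = -124 < 0  ⇒  outside

inside=no margin=2994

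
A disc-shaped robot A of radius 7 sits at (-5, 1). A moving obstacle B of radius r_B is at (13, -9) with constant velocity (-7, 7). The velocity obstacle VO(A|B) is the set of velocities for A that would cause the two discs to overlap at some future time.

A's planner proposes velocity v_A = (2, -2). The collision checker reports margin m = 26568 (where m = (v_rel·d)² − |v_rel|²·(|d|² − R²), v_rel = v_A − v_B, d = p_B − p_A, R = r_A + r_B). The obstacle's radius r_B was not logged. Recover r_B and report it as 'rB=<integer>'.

m = 26568
d = (18, -10);  v_rel = (9, -9),  |v_rel|² = 162
v_rel×d = (9)·(-10) − (-9)·(18) = 72
since m = R²·162 − 72²:  R² = (5184 + 26568) / 162 = 196
R = √196 = 14  ⇒  r_B = 14 − 7 = 7

rB=7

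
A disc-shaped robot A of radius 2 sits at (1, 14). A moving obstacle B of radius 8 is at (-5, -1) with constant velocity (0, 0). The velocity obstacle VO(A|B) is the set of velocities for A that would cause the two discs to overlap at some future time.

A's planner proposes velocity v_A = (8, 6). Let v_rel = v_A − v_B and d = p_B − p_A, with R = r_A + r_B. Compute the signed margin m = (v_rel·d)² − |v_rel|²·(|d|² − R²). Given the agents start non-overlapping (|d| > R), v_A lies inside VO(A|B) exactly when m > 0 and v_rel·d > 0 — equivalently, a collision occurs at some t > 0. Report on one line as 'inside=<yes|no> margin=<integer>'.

d = (-6, -15),  |d|² = 261;  R = 2+8 = 10,  c = 261−10² = 161
v_rel = (8, 6),  |v_rel|² = 100;  v_rel·d = (8)·(-6) + (6)·(-15) = -138
100·t² + 276·t + 161 = 0  ⇒  m = (-138)² − 100·161 = 2944
m = 2944 > 0,  v_rel·d = -138 < 0  ⇒  outside

inside=no margin=2944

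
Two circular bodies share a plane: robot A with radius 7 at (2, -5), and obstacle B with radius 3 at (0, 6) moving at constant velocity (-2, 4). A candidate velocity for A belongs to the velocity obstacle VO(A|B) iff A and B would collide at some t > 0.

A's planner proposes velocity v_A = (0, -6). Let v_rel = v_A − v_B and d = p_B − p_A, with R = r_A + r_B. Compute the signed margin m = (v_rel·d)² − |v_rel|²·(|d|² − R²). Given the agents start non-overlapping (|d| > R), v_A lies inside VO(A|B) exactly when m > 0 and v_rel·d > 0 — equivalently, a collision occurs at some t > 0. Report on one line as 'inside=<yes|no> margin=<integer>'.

d = (-2, 11),  |d|² = 125;  R = 7+3 = 10,  c = 125−10² = 25
v_rel = (2, -10),  |v_rel|² = 104;  v_rel·d = (2)·(-2) + (-10)·(11) = -114
104·t² + 228·t + 25 = 0  ⇒  m = (-114)² − 104·25 = 10396
m = 10396 > 0,  v_rel·d = -114 < 0  ⇒  outside

inside=no margin=10396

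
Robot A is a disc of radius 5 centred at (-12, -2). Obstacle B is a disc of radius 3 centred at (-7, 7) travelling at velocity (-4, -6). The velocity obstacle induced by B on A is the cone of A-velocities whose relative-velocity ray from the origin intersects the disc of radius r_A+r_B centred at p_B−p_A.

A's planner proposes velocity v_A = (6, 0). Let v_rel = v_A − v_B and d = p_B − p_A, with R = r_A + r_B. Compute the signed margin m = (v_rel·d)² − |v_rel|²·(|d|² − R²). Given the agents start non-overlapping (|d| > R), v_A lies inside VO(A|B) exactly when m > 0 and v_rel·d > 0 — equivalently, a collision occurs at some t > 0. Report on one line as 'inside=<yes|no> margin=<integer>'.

d = (5, 9),  |d|² = 106;  R = 5+3 = 8,  c = 106−8² = 42
v_rel = (10, 6),  |v_rel|² = 136;  v_rel·d = (10)·(5) + (6)·(9) = 104
136·t² − 208·t + 42 = 0  ⇒  m = 104² − 136·42 = 5104
m = 5104 > 0,  v_rel·d = 104 > 0  ⇒  inside

inside=yes margin=5104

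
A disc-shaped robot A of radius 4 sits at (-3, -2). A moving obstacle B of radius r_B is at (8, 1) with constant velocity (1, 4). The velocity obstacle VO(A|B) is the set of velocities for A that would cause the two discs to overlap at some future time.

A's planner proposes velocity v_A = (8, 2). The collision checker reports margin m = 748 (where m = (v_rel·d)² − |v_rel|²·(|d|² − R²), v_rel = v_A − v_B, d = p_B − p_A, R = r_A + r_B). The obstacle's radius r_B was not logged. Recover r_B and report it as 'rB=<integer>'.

m = 748
d = (11, 3);  v_rel = (7, -2),  |v_rel|² = 53
v_rel×d = (7)·(3) − (-2)·(11) = 43
since m = R²·53 − 43²:  R² = (1849 + 748) / 53 = 49
R = √49 = 7  ⇒  r_B = 7 − 4 = 3

rB=3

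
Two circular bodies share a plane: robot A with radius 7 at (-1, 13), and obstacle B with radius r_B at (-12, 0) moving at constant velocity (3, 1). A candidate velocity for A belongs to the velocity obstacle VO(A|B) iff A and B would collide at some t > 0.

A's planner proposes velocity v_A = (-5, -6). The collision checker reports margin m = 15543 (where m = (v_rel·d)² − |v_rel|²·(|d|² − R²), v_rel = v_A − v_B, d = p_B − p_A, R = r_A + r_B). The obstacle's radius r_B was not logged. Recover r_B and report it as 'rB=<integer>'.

m = 15543
d = (-11, -13);  v_rel = (-8, -7),  |v_rel|² = 113
v_rel×d = (-8)·(-13) − (-7)·(-11) = 27
since m = R²·113 − 27²:  R² = (729 + 15543) / 113 = 144
R = √144 = 12  ⇒  r_B = 12 − 7 = 5

rB=5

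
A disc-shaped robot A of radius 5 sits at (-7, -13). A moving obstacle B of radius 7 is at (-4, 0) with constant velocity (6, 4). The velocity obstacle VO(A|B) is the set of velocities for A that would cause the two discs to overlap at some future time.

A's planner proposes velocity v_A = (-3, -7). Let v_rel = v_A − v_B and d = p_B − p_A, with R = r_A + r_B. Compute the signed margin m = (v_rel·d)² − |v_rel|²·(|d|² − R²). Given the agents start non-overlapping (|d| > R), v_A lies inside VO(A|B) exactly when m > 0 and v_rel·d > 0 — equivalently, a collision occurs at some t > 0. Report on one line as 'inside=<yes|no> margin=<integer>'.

d = (3, 13),  |d|² = 178;  R = 5+7 = 12,  c = 178−12² = 34
v_rel = (-9, -11),  |v_rel|² = 202;  v_rel·d = (-9)·(3) + (-11)·(13) = -170
202·t² + 340·t + 34 = 0  ⇒  m = (-170)² − 202·34 = 22032
m = 22032 > 0,  v_rel·d = -170 < 0  ⇒  outside

inside=no margin=22032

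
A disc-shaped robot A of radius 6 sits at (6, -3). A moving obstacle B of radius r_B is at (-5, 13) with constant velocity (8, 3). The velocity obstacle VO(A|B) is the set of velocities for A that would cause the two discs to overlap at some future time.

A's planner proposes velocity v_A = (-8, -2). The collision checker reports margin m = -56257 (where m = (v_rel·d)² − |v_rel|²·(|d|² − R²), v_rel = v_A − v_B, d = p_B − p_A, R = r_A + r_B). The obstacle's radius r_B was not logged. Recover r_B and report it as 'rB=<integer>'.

m = -56257
d = (-11, 16);  v_rel = (-16, -5),  |v_rel|² = 281
v_rel×d = (-16)·(16) − (-5)·(-11) = -311
since m = R²·281 − (-311)²:  R² = (96721 + -56257) / 281 = 144
R = √144 = 12  ⇒  r_B = 12 − 6 = 6

rB=6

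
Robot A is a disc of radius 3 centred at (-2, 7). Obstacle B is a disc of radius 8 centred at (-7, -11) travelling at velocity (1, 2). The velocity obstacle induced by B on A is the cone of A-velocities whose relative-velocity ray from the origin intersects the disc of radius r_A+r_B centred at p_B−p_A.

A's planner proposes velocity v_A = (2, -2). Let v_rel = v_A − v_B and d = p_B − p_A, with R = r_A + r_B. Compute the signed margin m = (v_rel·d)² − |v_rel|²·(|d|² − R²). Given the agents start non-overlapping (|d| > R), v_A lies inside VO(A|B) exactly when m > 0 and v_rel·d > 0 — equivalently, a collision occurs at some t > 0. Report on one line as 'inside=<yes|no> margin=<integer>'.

d = (-5, -18),  |d|² = 349;  R = 3+8 = 11,  c = 349−11² = 228
v_rel = (1, -4),  |v_rel|² = 17;  v_rel·d = (1)·(-5) + (-4)·(-18) = 67
17·t² − 134·t + 228 = 0  ⇒  m = 67² − 17·228 = 613
m = 613 > 0,  v_rel·d = 67 > 0  ⇒  inside

inside=yes margin=613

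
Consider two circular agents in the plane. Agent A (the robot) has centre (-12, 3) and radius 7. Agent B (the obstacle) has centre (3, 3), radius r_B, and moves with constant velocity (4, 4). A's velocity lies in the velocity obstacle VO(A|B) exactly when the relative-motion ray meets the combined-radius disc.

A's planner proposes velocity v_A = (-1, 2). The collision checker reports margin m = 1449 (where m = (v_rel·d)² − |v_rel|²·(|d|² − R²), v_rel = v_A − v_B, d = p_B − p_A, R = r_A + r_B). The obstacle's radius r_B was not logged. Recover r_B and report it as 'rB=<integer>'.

m = 1449
d = (15, 0);  v_rel = (-5, -2),  |v_rel|² = 29
v_rel×d = (-5)·(0) − (-2)·(15) = 30
since m = R²·29 − 30²:  R² = (900 + 1449) / 29 = 81
R = √81 = 9  ⇒  r_B = 9 − 7 = 2

rB=2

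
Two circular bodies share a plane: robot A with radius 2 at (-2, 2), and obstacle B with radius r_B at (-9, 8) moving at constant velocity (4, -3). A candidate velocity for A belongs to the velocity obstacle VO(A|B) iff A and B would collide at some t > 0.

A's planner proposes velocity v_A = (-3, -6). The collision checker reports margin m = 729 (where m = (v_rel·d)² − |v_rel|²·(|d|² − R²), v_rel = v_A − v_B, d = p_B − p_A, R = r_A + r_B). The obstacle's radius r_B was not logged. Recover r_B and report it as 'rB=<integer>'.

m = 729
d = (-7, 6);  v_rel = (-7, -3),  |v_rel|² = 58
v_rel×d = (-7)·(6) − (-3)·(-7) = -63
since m = R²·58 − (-63)²:  R² = (3969 + 729) / 58 = 81
R = √81 = 9  ⇒  r_B = 9 − 2 = 7

rB=7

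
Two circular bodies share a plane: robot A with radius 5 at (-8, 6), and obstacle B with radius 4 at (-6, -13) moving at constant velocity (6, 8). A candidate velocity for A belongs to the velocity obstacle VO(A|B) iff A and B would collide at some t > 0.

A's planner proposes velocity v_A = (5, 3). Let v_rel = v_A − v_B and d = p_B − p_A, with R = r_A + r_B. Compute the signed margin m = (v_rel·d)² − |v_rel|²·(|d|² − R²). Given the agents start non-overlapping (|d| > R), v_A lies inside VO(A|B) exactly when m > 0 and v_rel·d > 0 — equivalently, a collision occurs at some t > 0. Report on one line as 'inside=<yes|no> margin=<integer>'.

d = (2, -19),  |d|² = 365;  R = 5+4 = 9,  c = 365−9² = 284
v_rel = (-1, -5),  |v_rel|² = 26;  v_rel·d = (-1)·(2) + (-5)·(-19) = 93
26·t² − 186·t + 284 = 0  ⇒  m = 93² − 26·284 = 1265
m = 1265 > 0,  v_rel·d = 93 > 0  ⇒  inside

inside=yes margin=1265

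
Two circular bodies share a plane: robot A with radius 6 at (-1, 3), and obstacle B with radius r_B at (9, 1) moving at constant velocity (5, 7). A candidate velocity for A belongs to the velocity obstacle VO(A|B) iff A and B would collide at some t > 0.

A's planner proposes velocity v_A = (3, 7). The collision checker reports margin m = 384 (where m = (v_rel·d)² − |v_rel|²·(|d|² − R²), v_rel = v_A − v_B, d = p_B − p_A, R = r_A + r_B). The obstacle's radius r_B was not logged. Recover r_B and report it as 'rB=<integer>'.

m = 384
d = (10, -2);  v_rel = (-2, 0),  |v_rel|² = 4
v_rel×d = (-2)·(-2) − (0)·(10) = 4
since m = R²·4 − 4²:  R² = (16 + 384) / 4 = 100
R = √100 = 10  ⇒  r_B = 10 − 6 = 4

rB=4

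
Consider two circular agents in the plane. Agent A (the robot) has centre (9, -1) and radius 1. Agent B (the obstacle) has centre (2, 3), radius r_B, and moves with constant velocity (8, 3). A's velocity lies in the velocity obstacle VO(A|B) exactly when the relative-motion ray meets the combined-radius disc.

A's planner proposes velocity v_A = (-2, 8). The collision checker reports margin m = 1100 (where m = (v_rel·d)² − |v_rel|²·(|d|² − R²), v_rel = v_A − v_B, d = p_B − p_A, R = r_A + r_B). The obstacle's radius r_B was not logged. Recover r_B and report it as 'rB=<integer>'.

m = 1100
d = (-7, 4);  v_rel = (-10, 5),  |v_rel|² = 125
v_rel×d = (-10)·(4) − (5)·(-7) = -5
since m = R²·125 − (-5)²:  R² = (25 + 1100) / 125 = 9
R = √9 = 3  ⇒  r_B = 3 − 1 = 2

rB=2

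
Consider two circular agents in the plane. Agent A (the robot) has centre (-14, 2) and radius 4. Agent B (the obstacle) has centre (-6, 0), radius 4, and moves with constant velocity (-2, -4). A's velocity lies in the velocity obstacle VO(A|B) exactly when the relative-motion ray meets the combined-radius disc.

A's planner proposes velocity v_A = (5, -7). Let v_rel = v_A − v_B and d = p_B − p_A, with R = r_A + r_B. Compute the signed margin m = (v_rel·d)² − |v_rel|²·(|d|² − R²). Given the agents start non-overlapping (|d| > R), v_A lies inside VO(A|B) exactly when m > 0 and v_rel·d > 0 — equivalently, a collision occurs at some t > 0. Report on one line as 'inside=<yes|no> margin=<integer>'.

d = (8, -2),  |d|² = 68;  R = 4+4 = 8,  c = 68−8² = 4
v_rel = (7, -3),  |v_rel|² = 58;  v_rel·d = (7)·(8) + (-3)·(-2) = 62
58·t² − 124·t + 4 = 0  ⇒  m = 62² − 58·4 = 3612
m = 3612 > 0,  v_rel·d = 62 > 0  ⇒  inside

inside=yes margin=3612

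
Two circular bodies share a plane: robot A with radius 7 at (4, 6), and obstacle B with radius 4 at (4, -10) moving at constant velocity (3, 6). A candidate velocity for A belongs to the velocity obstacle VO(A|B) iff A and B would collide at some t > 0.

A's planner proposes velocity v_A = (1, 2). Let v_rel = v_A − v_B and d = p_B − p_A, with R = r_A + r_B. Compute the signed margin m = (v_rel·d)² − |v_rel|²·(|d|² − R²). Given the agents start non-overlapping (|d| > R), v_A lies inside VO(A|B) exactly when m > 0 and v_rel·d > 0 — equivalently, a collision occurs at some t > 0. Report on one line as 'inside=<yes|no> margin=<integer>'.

d = (0, -16),  |d|² = 256;  R = 7+4 = 11,  c = 256−11² = 135
v_rel = (-2, -4),  |v_rel|² = 20;  v_rel·d = (-2)·(0) + (-4)·(-16) = 64
20·t² − 128·t + 135 = 0  ⇒  m = 64² − 20·135 = 1396
m = 1396 > 0,  v_rel·d = 64 > 0  ⇒  inside

inside=yes margin=1396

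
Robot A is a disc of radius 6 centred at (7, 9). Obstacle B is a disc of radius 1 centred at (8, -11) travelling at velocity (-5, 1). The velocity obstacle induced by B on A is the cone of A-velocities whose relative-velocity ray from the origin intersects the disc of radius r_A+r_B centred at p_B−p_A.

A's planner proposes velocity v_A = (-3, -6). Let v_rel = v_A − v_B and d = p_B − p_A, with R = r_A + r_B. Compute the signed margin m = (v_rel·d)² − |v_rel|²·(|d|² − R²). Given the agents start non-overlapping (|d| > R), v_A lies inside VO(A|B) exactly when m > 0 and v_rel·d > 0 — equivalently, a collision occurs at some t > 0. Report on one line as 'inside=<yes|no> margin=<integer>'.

d = (1, -20),  |d|² = 401;  R = 6+1 = 7,  c = 401−7² = 352
v_rel = (2, -7),  |v_rel|² = 53;  v_rel·d = (2)·(1) + (-7)·(-20) = 142
53·t² − 284·t + 352 = 0  ⇒  m = 142² − 53·352 = 1508
m = 1508 > 0,  v_rel·d = 142 > 0  ⇒  inside

inside=yes margin=1508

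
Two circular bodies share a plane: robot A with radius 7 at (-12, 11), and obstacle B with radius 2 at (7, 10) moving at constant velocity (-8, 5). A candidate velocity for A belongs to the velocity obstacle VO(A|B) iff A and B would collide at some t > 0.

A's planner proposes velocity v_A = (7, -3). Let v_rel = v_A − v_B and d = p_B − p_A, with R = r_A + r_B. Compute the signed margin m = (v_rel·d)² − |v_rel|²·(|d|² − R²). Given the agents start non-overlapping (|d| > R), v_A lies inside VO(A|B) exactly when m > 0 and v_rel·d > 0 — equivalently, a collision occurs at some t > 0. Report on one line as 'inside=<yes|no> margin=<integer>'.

d = (19, -1),  |d|² = 362;  R = 7+2 = 9,  c = 362−9² = 281
v_rel = (15, -8),  |v_rel|² = 289;  v_rel·d = (15)·(19) + (-8)·(-1) = 293
289·t² − 586·t + 281 = 0  ⇒  m = 293² − 289·281 = 4640
m = 4640 > 0,  v_rel·d = 293 > 0  ⇒  inside

inside=yes margin=4640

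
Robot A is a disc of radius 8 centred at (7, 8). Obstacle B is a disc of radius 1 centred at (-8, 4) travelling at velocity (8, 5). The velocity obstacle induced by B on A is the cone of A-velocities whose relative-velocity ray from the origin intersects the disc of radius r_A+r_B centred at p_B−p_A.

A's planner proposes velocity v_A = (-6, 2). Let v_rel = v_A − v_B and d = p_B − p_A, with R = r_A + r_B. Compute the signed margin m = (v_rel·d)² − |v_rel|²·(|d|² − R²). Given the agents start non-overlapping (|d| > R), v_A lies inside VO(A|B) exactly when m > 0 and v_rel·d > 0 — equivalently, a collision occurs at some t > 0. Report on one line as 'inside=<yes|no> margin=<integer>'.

d = (-15, -4),  |d|² = 241;  R = 8+1 = 9,  c = 241−9² = 160
v_rel = (-14, -3),  |v_rel|² = 205;  v_rel·d = (-14)·(-15) + (-3)·(-4) = 222
205·t² − 444·t + 160 = 0  ⇒  m = 222² − 205·160 = 16484
m = 16484 > 0,  v_rel·d = 222 > 0  ⇒  inside

inside=yes margin=16484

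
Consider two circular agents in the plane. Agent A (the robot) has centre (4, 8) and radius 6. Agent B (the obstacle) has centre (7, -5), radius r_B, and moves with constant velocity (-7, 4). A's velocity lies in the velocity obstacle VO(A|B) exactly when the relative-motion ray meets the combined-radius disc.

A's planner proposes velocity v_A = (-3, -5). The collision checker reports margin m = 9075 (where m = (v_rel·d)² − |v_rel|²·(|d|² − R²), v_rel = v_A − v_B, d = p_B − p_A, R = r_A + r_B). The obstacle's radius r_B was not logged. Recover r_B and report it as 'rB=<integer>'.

m = 9075
d = (3, -13);  v_rel = (4, -9),  |v_rel|² = 97
v_rel×d = (4)·(-13) − (-9)·(3) = -25
since m = R²·97 − (-25)²:  R² = (625 + 9075) / 97 = 100
R = √100 = 10  ⇒  r_B = 10 − 6 = 4

rB=4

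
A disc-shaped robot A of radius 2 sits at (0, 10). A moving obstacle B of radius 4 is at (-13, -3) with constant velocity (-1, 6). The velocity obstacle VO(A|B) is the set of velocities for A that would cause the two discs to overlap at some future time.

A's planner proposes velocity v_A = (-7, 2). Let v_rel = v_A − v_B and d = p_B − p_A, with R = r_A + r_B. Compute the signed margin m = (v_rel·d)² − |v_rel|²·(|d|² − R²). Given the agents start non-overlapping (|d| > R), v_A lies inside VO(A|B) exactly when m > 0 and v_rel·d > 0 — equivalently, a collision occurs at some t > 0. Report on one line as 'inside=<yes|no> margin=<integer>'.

d = (-13, -13),  |d|² = 338;  R = 2+4 = 6,  c = 338−6² = 302
v_rel = (-6, -4),  |v_rel|² = 52;  v_rel·d = (-6)·(-13) + (-4)·(-13) = 130
52·t² − 260·t + 302 = 0  ⇒  m = 130² − 52·302 = 1196
m = 1196 > 0,  v_rel·d = 130 > 0  ⇒  inside

inside=yes margin=1196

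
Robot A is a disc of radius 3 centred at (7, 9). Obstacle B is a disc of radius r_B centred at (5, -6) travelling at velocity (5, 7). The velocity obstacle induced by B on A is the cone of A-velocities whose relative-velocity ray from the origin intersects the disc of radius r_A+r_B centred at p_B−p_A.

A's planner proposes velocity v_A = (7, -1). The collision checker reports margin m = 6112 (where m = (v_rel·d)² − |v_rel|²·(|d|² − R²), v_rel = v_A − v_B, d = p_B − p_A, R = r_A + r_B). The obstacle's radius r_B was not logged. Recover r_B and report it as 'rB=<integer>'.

m = 6112
d = (-2, -15);  v_rel = (2, -8),  |v_rel|² = 68
v_rel×d = (2)·(-15) − (-8)·(-2) = -46
since m = R²·68 − (-46)²:  R² = (2116 + 6112) / 68 = 121
R = √121 = 11  ⇒  r_B = 11 − 3 = 8

rB=8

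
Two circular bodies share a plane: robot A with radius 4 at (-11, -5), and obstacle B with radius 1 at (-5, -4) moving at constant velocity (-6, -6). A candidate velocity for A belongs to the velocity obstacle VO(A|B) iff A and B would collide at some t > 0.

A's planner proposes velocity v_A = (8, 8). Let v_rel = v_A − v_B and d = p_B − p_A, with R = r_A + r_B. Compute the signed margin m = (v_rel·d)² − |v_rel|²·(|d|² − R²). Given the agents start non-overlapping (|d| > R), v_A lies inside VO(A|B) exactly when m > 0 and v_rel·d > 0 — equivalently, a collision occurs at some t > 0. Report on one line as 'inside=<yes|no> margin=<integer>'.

d = (6, 1),  |d|² = 37;  R = 4+1 = 5,  c = 37−5² = 12
v_rel = (14, 14),  |v_rel|² = 392;  v_rel·d = (14)·(6) + (14)·(1) = 98
392·t² − 196·t + 12 = 0  ⇒  m = 98² − 392·12 = 4900
m = 4900 > 0,  v_rel·d = 98 > 0  ⇒  inside

inside=yes margin=4900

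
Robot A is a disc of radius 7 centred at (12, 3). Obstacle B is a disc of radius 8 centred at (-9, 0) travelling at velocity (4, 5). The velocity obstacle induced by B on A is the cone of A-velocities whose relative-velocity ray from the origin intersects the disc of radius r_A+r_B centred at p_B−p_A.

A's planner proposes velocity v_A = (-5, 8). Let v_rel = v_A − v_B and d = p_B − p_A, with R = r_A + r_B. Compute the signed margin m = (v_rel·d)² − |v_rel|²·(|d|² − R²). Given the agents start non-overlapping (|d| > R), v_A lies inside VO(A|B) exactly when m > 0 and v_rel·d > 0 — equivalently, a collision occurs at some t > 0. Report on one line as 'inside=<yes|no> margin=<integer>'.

d = (-21, -3),  |d|² = 450;  R = 7+8 = 15,  c = 450−15² = 225
v_rel = (-9, 3),  |v_rel|² = 90;  v_rel·d = (-9)·(-21) + (3)·(-3) = 180
90·t² − 360·t + 225 = 0  ⇒  m = 180² − 90·225 = 12150
m = 12150 > 0,  v_rel·d = 180 > 0  ⇒  inside

inside=yes margin=12150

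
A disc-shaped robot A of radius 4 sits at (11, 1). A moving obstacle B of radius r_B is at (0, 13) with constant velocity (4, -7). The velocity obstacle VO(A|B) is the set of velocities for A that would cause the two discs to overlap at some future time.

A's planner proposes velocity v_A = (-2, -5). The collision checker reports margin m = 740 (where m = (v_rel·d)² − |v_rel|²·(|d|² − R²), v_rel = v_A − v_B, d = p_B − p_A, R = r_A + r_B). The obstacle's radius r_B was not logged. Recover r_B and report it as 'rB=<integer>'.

m = 740
d = (-11, 12);  v_rel = (-6, 2),  |v_rel|² = 40
v_rel×d = (-6)·(12) − (2)·(-11) = -50
since m = R²·40 − (-50)²:  R² = (2500 + 740) / 40 = 81
R = √81 = 9  ⇒  r_B = 9 − 4 = 5

rB=5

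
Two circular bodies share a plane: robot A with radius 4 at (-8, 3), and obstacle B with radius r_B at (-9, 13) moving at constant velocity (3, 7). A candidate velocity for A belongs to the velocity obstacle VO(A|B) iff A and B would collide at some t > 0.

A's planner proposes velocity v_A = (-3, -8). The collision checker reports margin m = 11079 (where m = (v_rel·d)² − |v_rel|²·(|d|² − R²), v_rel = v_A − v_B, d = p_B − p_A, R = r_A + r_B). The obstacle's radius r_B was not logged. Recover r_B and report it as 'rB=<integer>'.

m = 11079
d = (-1, 10);  v_rel = (-6, -15),  |v_rel|² = 261
v_rel×d = (-6)·(10) − (-15)·(-1) = -75
since m = R²·261 − (-75)²:  R² = (5625 + 11079) / 261 = 64
R = √64 = 8  ⇒  r_B = 8 − 4 = 4

rB=4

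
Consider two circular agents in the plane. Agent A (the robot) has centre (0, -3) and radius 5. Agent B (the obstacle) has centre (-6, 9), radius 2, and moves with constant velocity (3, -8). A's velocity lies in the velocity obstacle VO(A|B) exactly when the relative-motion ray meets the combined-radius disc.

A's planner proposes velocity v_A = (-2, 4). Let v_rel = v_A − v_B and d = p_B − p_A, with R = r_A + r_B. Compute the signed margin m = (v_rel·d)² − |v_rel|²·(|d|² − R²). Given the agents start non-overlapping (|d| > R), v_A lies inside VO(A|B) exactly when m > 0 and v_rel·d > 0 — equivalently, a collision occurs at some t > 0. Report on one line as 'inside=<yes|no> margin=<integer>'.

d = (-6, 12),  |d|² = 180;  R = 5+2 = 7,  c = 180−7² = 131
v_rel = (-5, 12),  |v_rel|² = 169;  v_rel·d = (-5)·(-6) + (12)·(12) = 174
169·t² − 348·t + 131 = 0  ⇒  m = 174² − 169·131 = 8137
m = 8137 > 0,  v_rel·d = 174 > 0  ⇒  inside

inside=yes margin=8137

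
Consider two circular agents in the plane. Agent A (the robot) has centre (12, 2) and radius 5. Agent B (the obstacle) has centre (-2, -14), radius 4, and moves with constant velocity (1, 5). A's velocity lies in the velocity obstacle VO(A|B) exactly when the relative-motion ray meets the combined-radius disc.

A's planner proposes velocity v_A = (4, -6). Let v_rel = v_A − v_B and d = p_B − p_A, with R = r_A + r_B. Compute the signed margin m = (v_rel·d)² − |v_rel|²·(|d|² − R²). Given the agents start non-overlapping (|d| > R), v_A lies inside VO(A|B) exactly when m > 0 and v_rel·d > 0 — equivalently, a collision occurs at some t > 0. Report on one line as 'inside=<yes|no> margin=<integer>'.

d = (-14, -16),  |d|² = 452;  R = 5+4 = 9,  c = 452−9² = 371
v_rel = (3, -11),  |v_rel|² = 130;  v_rel·d = (3)·(-14) + (-11)·(-16) = 134
130·t² − 268·t + 371 = 0  ⇒  m = 134² − 130·371 = -30274
m = -30274 < 0,  v_rel·d = 134 > 0  ⇒  outside

inside=no margin=-30274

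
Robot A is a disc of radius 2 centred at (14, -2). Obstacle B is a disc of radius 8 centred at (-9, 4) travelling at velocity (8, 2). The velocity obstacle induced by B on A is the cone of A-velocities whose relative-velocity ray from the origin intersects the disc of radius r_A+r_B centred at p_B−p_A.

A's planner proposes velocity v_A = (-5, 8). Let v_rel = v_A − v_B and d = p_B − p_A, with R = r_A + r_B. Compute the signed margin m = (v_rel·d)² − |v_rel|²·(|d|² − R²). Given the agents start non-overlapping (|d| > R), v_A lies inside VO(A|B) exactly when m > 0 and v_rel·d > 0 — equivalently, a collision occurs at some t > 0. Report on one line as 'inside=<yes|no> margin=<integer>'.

d = (-23, 6),  |d|² = 565;  R = 2+8 = 10,  c = 565−10² = 465
v_rel = (-13, 6),  |v_rel|² = 205;  v_rel·d = (-13)·(-23) + (6)·(6) = 335
205·t² − 670·t + 465 = 0  ⇒  m = 335² − 205·465 = 16900
m = 16900 > 0,  v_rel·d = 335 > 0  ⇒  inside

inside=yes margin=16900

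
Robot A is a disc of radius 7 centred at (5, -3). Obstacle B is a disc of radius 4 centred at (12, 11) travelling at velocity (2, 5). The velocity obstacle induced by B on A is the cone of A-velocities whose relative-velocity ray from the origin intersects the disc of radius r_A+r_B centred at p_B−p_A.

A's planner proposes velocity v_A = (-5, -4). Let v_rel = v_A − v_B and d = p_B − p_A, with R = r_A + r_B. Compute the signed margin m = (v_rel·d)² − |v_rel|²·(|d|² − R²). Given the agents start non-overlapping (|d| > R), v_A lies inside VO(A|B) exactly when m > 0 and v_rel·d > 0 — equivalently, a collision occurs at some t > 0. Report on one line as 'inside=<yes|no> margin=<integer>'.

d = (7, 14),  |d|² = 245;  R = 7+4 = 11,  c = 245−11² = 124
v_rel = (-7, -9),  |v_rel|² = 130;  v_rel·d = (-7)·(7) + (-9)·(14) = -175
130·t² + 350·t + 124 = 0  ⇒  m = (-175)² − 130·124 = 14505
m = 14505 > 0,  v_rel·d = -175 < 0  ⇒  outside

inside=no margin=14505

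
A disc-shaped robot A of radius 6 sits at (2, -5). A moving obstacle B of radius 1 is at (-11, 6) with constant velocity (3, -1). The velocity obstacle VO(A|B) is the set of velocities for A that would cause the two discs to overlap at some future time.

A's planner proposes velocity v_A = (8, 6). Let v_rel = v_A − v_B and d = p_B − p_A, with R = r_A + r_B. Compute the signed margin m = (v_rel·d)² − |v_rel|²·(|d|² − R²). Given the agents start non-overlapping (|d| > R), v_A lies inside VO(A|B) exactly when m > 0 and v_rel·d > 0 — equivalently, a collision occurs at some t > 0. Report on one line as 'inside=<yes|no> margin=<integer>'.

d = (-13, 11),  |d|² = 290;  R = 6+1 = 7,  c = 290−7² = 241
v_rel = (5, 7),  |v_rel|² = 74;  v_rel·d = (5)·(-13) + (7)·(11) = 12
74·t² − 24·t + 241 = 0  ⇒  m = 12² − 74·241 = -17690
m = -17690 < 0,  v_rel·d = 12 > 0  ⇒  outside

inside=no margin=-17690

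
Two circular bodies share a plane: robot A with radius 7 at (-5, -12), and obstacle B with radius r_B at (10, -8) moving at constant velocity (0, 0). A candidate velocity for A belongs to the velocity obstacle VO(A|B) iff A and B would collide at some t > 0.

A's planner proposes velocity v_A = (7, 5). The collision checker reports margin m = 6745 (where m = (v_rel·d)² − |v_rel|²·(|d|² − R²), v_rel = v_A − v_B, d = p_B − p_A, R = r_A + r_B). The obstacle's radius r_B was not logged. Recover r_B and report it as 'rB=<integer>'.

m = 6745
d = (15, 4);  v_rel = (7, 5),  |v_rel|² = 74
v_rel×d = (7)·(4) − (5)·(15) = -47
since m = R²·74 − (-47)²:  R² = (2209 + 6745) / 74 = 121
R = √121 = 11  ⇒  r_B = 11 − 7 = 4

rB=4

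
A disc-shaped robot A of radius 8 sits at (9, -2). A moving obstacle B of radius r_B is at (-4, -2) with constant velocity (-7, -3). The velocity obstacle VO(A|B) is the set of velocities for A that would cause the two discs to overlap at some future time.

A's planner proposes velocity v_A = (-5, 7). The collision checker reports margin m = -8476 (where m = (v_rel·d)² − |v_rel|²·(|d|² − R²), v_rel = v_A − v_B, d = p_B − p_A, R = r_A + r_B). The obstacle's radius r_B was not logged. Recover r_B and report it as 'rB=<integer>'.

m = -8476
d = (-13, 0);  v_rel = (2, 10),  |v_rel|² = 104
v_rel×d = (2)·(0) − (10)·(-13) = 130
since m = R²·104 − 130²:  R² = (16900 + -8476) / 104 = 81
R = √81 = 9  ⇒  r_B = 9 − 8 = 1

rB=1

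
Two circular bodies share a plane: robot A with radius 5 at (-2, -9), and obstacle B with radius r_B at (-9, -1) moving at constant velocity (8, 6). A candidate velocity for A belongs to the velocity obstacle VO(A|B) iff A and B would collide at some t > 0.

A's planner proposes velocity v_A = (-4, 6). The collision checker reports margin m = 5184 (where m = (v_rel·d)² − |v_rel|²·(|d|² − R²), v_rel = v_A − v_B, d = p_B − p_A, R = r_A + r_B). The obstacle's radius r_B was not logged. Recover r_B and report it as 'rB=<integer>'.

m = 5184
d = (-7, 8);  v_rel = (-12, 0),  |v_rel|² = 144
v_rel×d = (-12)·(8) − (0)·(-7) = -96
since m = R²·144 − (-96)²:  R² = (9216 + 5184) / 144 = 100
R = √100 = 10  ⇒  r_B = 10 − 5 = 5

rB=5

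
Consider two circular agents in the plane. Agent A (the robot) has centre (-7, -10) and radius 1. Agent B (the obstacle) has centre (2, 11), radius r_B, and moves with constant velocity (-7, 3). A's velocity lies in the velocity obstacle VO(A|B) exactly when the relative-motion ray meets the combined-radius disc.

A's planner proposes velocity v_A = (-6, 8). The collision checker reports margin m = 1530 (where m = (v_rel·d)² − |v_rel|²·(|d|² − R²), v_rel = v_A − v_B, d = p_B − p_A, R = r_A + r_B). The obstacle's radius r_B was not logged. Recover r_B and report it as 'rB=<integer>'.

m = 1530
d = (9, 21);  v_rel = (1, 5),  |v_rel|² = 26
v_rel×d = (1)·(21) − (5)·(9) = -24
since m = R²·26 − (-24)²:  R² = (576 + 1530) / 26 = 81
R = √81 = 9  ⇒  r_B = 9 − 1 = 8

rB=8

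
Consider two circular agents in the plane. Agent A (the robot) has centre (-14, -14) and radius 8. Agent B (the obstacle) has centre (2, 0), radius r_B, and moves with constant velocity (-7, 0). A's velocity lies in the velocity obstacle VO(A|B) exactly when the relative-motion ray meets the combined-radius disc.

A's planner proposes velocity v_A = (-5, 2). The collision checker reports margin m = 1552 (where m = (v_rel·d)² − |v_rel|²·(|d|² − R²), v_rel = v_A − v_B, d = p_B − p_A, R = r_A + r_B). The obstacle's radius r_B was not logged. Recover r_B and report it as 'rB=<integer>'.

m = 1552
d = (16, 14);  v_rel = (2, 2),  |v_rel|² = 8
v_rel×d = (2)·(14) − (2)·(16) = -4
since m = R²·8 − (-4)²:  R² = (16 + 1552) / 8 = 196
R = √196 = 14  ⇒  r_B = 14 − 8 = 6

rB=6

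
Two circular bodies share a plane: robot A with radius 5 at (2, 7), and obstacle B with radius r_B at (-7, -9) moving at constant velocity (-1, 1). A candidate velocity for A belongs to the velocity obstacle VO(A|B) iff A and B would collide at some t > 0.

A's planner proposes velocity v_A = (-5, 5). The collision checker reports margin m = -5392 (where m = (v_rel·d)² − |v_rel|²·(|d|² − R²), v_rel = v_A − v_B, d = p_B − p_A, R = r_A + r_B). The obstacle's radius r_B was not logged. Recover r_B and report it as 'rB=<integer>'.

m = -5392
d = (-9, -16);  v_rel = (-4, 4),  |v_rel|² = 32
v_rel×d = (-4)·(-16) − (4)·(-9) = 100
since m = R²·32 − 100²:  R² = (10000 + -5392) / 32 = 144
R = √144 = 12  ⇒  r_B = 12 − 5 = 7

rB=7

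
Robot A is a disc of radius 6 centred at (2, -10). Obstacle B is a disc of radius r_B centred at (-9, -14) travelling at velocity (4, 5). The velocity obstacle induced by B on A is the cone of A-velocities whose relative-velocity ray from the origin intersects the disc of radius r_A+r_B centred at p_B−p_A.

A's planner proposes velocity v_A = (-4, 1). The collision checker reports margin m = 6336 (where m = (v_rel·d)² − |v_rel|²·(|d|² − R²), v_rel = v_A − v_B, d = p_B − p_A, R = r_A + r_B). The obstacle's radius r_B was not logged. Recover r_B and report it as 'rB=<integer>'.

m = 6336
d = (-11, -4);  v_rel = (-8, -4),  |v_rel|² = 80
v_rel×d = (-8)·(-4) − (-4)·(-11) = -12
since m = R²·80 − (-12)²:  R² = (144 + 6336) / 80 = 81
R = √81 = 9  ⇒  r_B = 9 − 6 = 3

rB=3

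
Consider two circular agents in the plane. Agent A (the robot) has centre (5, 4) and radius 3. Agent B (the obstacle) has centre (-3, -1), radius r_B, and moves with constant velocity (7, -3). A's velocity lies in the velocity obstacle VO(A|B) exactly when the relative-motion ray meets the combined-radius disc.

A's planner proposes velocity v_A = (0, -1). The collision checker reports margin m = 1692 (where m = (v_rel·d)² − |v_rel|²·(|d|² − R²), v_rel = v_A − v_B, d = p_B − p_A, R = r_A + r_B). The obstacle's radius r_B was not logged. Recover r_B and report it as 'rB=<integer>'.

m = 1692
d = (-8, -5);  v_rel = (-7, 2),  |v_rel|² = 53
v_rel×d = (-7)·(-5) − (2)·(-8) = 51
since m = R²·53 − 51²:  R² = (2601 + 1692) / 53 = 81
R = √81 = 9  ⇒  r_B = 9 − 3 = 6

rB=6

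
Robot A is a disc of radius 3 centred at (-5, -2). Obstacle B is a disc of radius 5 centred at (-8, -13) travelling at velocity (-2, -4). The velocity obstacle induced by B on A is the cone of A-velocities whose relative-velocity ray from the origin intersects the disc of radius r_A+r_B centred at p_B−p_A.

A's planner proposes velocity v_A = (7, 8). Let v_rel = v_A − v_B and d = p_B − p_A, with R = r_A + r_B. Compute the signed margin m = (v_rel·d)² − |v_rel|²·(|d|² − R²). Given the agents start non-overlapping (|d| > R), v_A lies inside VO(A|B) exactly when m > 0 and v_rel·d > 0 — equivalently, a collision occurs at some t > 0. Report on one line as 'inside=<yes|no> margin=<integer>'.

d = (-3, -11),  |d|² = 130;  R = 3+5 = 8,  c = 130−8² = 66
v_rel = (9, 12),  |v_rel|² = 225;  v_rel·d = (9)·(-3) + (12)·(-11) = -159
225·t² + 318·t + 66 = 0  ⇒  m = (-159)² − 225·66 = 10431
m = 10431 > 0,  v_rel·d = -159 < 0  ⇒  outside

inside=no margin=10431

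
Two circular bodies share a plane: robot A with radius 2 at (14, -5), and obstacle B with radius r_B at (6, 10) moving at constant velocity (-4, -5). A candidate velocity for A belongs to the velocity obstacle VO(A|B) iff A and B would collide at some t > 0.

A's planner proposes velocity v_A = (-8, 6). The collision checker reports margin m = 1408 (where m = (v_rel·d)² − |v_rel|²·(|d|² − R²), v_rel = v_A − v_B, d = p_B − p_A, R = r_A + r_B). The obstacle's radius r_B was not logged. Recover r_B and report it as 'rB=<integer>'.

m = 1408
d = (-8, 15);  v_rel = (-4, 11),  |v_rel|² = 137
v_rel×d = (-4)·(15) − (11)·(-8) = 28
since m = R²·137 − 28²:  R² = (784 + 1408) / 137 = 16
R = √16 = 4  ⇒  r_B = 4 − 2 = 2

rB=2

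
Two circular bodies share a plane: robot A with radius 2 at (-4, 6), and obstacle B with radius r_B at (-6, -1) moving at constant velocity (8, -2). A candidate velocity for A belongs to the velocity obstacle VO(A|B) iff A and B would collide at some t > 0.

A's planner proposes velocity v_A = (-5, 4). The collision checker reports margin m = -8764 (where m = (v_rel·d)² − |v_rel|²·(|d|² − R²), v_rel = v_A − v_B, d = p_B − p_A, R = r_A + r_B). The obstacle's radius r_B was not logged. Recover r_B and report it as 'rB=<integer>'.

m = -8764
d = (-2, -7);  v_rel = (-13, 6),  |v_rel|² = 205
v_rel×d = (-13)·(-7) − (6)·(-2) = 103
since m = R²·205 − 103²:  R² = (10609 + -8764) / 205 = 9
R = √9 = 3  ⇒  r_B = 3 − 2 = 1

rB=1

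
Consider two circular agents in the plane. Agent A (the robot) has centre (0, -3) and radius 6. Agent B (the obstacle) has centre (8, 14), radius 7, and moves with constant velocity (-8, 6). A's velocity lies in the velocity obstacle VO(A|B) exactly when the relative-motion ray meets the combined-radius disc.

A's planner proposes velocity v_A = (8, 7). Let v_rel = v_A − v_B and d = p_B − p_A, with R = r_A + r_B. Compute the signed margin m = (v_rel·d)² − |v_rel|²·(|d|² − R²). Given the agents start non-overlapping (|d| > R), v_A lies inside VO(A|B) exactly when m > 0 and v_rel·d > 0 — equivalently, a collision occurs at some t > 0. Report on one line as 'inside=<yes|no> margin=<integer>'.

d = (8, 17),  |d|² = 353;  R = 6+7 = 13,  c = 353−13² = 184
v_rel = (16, 1),  |v_rel|² = 257;  v_rel·d = (16)·(8) + (1)·(17) = 145
257·t² − 290·t + 184 = 0  ⇒  m = 145² − 257·184 = -26263
m = -26263 < 0,  v_rel·d = 145 > 0  ⇒  outside

inside=no margin=-26263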